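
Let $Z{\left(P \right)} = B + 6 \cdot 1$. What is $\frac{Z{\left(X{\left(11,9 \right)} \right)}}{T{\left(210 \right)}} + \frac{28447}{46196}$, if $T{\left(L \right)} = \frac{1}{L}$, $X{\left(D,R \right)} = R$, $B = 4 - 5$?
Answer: $\frac{48534247}{46196} \approx 1050.6$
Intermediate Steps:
$B = -1$ ($B = 4 - 5 = -1$)
$Z{\left(P \right)} = 5$ ($Z{\left(P \right)} = -1 + 6 \cdot 1 = -1 + 6 = 5$)
$\frac{Z{\left(X{\left(11,9 \right)} \right)}}{T{\left(210 \right)}} + \frac{28447}{46196} = \frac{5}{\frac{1}{210}} + \frac{28447}{46196} = 5 \frac{1}{\frac{1}{210}} + 28447 \cdot \frac{1}{46196} = 5 \cdot 210 + \frac{28447}{46196} = 1050 + \frac{28447}{46196} = \frac{48534247}{46196}$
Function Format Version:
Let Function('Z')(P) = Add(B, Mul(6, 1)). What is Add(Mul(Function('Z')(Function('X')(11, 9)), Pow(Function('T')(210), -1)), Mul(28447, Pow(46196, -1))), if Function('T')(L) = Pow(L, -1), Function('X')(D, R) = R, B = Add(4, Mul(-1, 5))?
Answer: Rational(48534247, 46196) ≈ 1050.6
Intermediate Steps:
B = -1 (B = Add(4, -5) = -1)
Function('Z')(P) = 5 (Function('Z')(P) = Add(-1, Mul(6, 1)) = Add(-1, 6) = 5)
Add(Mul(Function('Z')(Function('X')(11, 9)), Pow(Function('T')(210), -1)), Mul(28447, Pow(46196, -1))) = Add(Mul(5, Pow(Pow(210, -1), -1)), Mul(28447, Pow(46196, -1))) = Add(Mul(5, Pow(Rational(1, 210), -1)), Mul(28447, Rational(1, 46196))) = Add(Mul(5, 210), Rational(28447, 46196)) = Add(1050, Rational(28447, 46196)) = Rational(48534247, 46196)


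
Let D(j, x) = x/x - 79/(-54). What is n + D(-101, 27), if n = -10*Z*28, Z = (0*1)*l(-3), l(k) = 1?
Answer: 133/54 ≈ 2.4630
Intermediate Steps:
D(j, x) = 133/54 (D(j, x) = 1 - 79*(-1/54) = 1 + 79/54 = 133/54)
Z = 0 (Z = (0*1)*1 = 0*1 = 0)
n = 0 (n = -10*0*28 = 0*28 = 0)
n + D(-101, 27) = 0 + 133/54 = 133/54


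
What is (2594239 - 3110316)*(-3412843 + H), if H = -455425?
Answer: 1996324144636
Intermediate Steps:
(2594239 - 3110316)*(-3412843 + H) = (2594239 - 3110316)*(-3412843 - 455425) = -516077*(-3868268) = 1996324144636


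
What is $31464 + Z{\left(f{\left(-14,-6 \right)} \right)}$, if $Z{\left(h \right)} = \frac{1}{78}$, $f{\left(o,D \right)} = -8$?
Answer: $\frac{2454193}{78} \approx 31464.0$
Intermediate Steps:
$Z{\left(h \right)} = \frac{1}{78}$
$31464 + Z{\left(f{\left(-14,-6 \right)} \right)} = 31464 + \frac{1}{78} = \frac{2454193}{78}$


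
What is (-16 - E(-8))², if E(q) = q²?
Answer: 6400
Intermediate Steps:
(-16 - E(-8))² = (-16 - 1*(-8)²)² = (-16 - 1*64)² = (-16 - 64)² = (-80)² = 6400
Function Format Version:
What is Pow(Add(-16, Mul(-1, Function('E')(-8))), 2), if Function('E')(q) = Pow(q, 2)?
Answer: 6400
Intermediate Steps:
Pow(Add(-16, Mul(-1, Function('E')(-8))), 2) = Pow(Add(-16, Mul(-1, Pow(-8, 2))), 2) = Pow(Add(-16, Mul(-1, 64)), 2) = Pow(Add(-16, -64), 2) = Pow(-80, 2) = 6400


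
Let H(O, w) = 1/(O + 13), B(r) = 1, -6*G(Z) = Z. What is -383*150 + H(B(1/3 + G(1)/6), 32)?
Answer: -804299/14 ≈ -57450.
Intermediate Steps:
G(Z) = -Z/6
H(O, w) = 1/(13 + O)
-383*150 + H(B(1/3 + G(1)/6), 32) = -383*150 + 1/(13 + 1) = -57450 + 1/14 = -804299/14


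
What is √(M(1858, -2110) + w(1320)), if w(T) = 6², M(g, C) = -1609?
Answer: 11*I*√13 ≈ 39.661*I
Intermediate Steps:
w(T) = 36
√(M(1858, -2110) + w(1320)) = √(-1609 + 36) = √(-1573) = 11*I*√13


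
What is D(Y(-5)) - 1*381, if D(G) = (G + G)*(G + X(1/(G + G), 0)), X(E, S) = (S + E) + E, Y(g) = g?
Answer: -329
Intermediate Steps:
X(E, S) = S + 2*E (X(E, S) = (E + S) + E = S + 2*E)
D(G) = 2*G*(G + 1/G) (D(G) = (G + G)*(G + (0 + 2/(G + G))) = (2*G)*(G + (0 + 2/((2*G)))) = (2*G)*(G + (0 + 2*(1/(2*G)))) = (2*G)*(G + (0 + 1/G)) = (2*G)*(G + 1/G) = 2*G*(G + 1/G))
D(Y(-5)) - 1*381 = (2 + 2*(-5)²) - 1*381 = (2 + 2*25) - 381 = (2 + 50) - 381 = 52 - 381 = -329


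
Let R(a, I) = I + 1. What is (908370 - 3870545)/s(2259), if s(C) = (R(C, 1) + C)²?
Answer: -2962175/5112121 ≈ -0.57944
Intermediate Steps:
R(a, I) = 1 + I
s(C) = (2 + C)² (s(C) = ((1 + 1) + C)² = (2 + C)²)
(908370 - 3870545)/s(2259) = (908370 - 3870545)/((2 + 2259)²) = -2962175/(2261²) = -2962175/5112121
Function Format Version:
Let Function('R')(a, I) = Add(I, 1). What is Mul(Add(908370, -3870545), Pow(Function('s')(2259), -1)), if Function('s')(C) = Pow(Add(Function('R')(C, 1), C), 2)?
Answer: Rational(-2962175, 5112121) ≈ -0.57944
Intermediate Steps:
Function('R')(a, I) = Add(1, I)
Function('s')(C) = Pow(Add(2, C), 2) (Function('s')(C) = Pow(Add(Add(1, 1), C), 2) = Pow(Add(2, C), 2))
Mul(Add(908370, -3870545), Pow(Function('s')(2259), -1)) = Mul(Add(908370, -3870545), Pow(Pow(Add(2, 2259), 2), -1)) = Mul(-2962175, Pow(Pow(2261, 2), -1)) = Mul(-2962175, Pow(5112121, -1)) = Mul(-2962175, Rational(1, 5112121)) = Rational(-2962175, 5112121)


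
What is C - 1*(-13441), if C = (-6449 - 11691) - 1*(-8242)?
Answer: 3543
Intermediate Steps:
C = -9898 (C = -18140 + 8242 = -9898)
C - 1*(-13441) = -9898 - 1*(-13441) = -9898 + 13441 = 3543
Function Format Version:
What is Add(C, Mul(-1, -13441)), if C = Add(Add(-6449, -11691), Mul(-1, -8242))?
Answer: 3543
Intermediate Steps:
C = -9898 (C = Add(-18140, 8242) = -9898)
Add(C, Mul(-1, -13441)) = Add(-9898, Mul(-1, -13441)) = Add(-9898, 13441) = 3543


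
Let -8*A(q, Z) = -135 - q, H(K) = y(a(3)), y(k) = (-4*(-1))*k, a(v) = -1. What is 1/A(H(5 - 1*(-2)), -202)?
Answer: 8/131 ≈ 0.061069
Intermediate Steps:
y(k) = 4*k
H(K) = -4 (H(K) = 4*(-1) = -4)
A(q, Z) = 135/8 + q/8 (A(q, Z) = -(-135 - q)/8 = 135/8 + q/8)
1/A(H(5 - 1*(-2)), -202) = 1/(135/8 + (1/8)*(-4)) = 1/(135/8 - 1/2) = 1/(131/8) = 8/131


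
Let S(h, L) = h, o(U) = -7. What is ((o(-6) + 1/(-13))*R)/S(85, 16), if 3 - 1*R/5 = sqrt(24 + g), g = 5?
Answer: -276/221 + 92*sqrt(29)/221 ≈ 0.99292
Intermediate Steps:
R = 15 - 5*sqrt(29) (R = 15 - 5*sqrt(24 + 5) = 15 - 5*sqrt(29) ≈ -11.926)
((o(-6) + 1/(-13))*R)/S(85, 16) = ((-7 + 1/(-13))*(15 - 5*sqrt(29)))/85 = ((-7 - 1/13)*(15 - 5*sqrt(29)))*(1/85) = -92*(15 - 5*sqrt(29))/13*(1/85) = (-1380/13 + 460*sqrt(29)/13)*(1/85) = -276/221 + 92*sqrt(29)/221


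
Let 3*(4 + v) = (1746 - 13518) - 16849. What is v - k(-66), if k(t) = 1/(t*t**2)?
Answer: -2743957655/287496 ≈ -9544.3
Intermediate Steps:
k(t) = t**(-3) (k(t) = 1/(t**3) = t**(-3))
v = -28633/3 (v = -4 + ((1746 - 13518) - 16849)/3 = -4 + (-11772 - 16849)/3 = -4 + (1/3)*(-28621) = -4 - 28621/3 = -28633/3 ≈ -9544.3)
v - k(-66) = -28633/3 - 1/(-66)**3 = -28633/3 - 1*(-1/287496) = -28633/3 + 1/287496 = -2743957655/287496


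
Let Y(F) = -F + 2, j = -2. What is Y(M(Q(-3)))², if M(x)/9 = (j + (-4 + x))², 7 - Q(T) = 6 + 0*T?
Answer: 49729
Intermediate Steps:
Q(T) = 1 (Q(T) = 7 - (6 + 0*T) = 7 - (6 + 0) = 7 - 1*6 = 7 - 6 = 1)
M(x) = 9*(-6 + x)² (M(x) = 9*(-2 + (-4 + x))² = 9*(-6 + x)²)
Y(F) = 2 - F
Y(M(Q(-3)))² = (2 - 9*(-6 + 1)²)² = (2 - 9*(-5)²)² = (2 - 9*25)² = (2 - 1*225)² = (2 - 225)² = (-223)² = 49729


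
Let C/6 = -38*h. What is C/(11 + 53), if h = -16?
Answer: 57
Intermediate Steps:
C = 3648 (C = 6*(-38*(-16)) = 6*608 = 3648)
C/(11 + 53) = 3648/(11 + 53) = 3648/64 = (1/64)*3648 = 57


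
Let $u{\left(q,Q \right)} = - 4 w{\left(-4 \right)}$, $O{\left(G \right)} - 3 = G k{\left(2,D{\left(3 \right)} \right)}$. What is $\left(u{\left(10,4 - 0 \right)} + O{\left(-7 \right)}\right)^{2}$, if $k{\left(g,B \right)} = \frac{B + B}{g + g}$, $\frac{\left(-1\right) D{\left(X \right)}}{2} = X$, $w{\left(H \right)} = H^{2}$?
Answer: $1600$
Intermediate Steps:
$D{\left(X \right)} = - 2 X$
$k{\left(g,B \right)} = \frac{B}{g}$ ($k{\left(g,B \right)} = \frac{2 B}{2 g} = 2 B \frac{1}{2 g} = \frac{B}{g}$)
$O{\left(G \right)} = 3 - 3 G$ ($O{\left(G \right)} = 3 + G \frac{\left(-2\right) 3}{2} = 3 + G \left(\left(-6\right) \frac{1}{2}\right) = 3 + G \left(-3\right) = 3 - 3 G$)
$u{\left(q,Q \right)} = -64$ ($u{\left(q,Q \right)} = - 4 \left(-4\right)^{2} = \left(-4\right) 16 = -64$)
$\left(u{\left(10,4 - 0 \right)} + O{\left(-7 \right)}\right)^{2} = \left(-64 + \left(3 - -21\right)\right)^{2} = \left(-64 + \left(3 + 21\right)\right)^{2} = \left(-64 + 24\right)^{2} = \left(-40\right)^{2} = 1600$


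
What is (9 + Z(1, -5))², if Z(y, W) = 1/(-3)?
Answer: 676/9 ≈ 75.111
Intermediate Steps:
Z(y, W) = -⅓
(9 + Z(1, -5))² = (9 - ⅓)² = (26/3)² = 676/9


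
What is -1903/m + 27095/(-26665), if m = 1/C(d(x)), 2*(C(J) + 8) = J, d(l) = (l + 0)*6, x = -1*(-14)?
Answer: -345061185/5333 ≈ -64703.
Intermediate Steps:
x = 14
d(l) = 6*l (d(l) = l*6 = 6*l)
C(J) = -8 + J/2
m = 1/34 (m = 1/(-8 + (6*14)/2) = 1/(-8 + (½)*84) = 1/(-8 + 42) = 1/34 ≈ 0.029412)
-1903/m + 27095/(-26665) = -1903/1/34 + 27095/(-26665) = -1903*34 + 27095*(-1/26665) = -64702 - 5419/5333 = -345061185/5333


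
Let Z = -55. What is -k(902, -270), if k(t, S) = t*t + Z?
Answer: -813549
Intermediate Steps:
k(t, S) = -55 + t² (k(t, S) = t*t - 55 = t² - 55 = -55 + t²)
-k(902, -270) = -(-55 + 902²) = -(-55 + 813604) = -1*813549 = -813549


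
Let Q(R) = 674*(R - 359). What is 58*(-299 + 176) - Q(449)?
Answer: -67794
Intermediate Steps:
Q(R) = -241966 + 674*R (Q(R) = 674*(-359 + R) = -241966 + 674*R)
58*(-299 + 176) - Q(449) = 58*(-299 + 176) - (-241966 + 674*449) = 58*(-123) - (-241966 + 302626) = -7134 - 1*60660 = -7134 - 60660 = -67794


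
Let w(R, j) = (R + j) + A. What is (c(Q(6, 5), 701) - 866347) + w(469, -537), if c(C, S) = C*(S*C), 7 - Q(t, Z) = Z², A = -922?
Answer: -640213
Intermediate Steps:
Q(t, Z) = 7 - Z²
w(R, j) = -922 + R + j (w(R, j) = (R + j) - 922 = -922 + R + j)
c(C, S) = S*C² (c(C, S) = C*(C*S) = S*C²)
(c(Q(6, 5), 701) - 866347) + w(469, -537) = (701*(7 - 1*5²)² - 866347) + (-922 + 469 - 537) = (701*(7 - 1*25)² - 866347) - 990 = (701*(7 - 25)² - 866347) - 990 = (701*(-18)² - 866347) - 990 = (701*324 - 866347) - 990 = (227124 - 866347) - 990 = -639223 - 990 = -640213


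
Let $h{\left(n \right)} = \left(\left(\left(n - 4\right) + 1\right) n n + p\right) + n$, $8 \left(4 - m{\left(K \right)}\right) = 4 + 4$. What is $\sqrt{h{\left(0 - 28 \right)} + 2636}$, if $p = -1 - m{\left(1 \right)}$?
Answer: $10 i \sqrt{217} \approx 147.31 i$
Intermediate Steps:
$m{\left(K \right)} = 3$ ($m{\left(K \right)} = 4 - \frac{4 + 4}{8} = 4 - 1 = 3$)
$p = -4$ ($p = -1 - 3 = -4$)
$h{\left(n \right)} = -4 + n + n^{2} \left(-3 + n\right)$ ($h{\left(n \right)} = \left(\left(\left(n - 4\right) + 1\right) n n - 4\right) + n = \left(\left(\left(-4 + n\right) + 1\right) n n - 4\right) + n = \left(\left(-3 + n\right) n n - 4\right) + n = \left(n \left(-3 + n\right) n - 4\right) + n = \left(n^{2} \left(-3 + n\right) - 4\right) + n = \left(-4 + n^{2} \left(-3 + n\right)\right) + n = -4 + n + n^{2} \left(-3 + n\right)$)
$\sqrt{h{\left(0 - 28 \right)} + 2636} = \sqrt{\left(-4 + \left(0 - 28\right) + \left(0 - 28\right)^{3} - 3 \left(0 - 28\right)^{2}\right) + 2636} = \sqrt{\left(-4 - 28 + \left(-28\right)^{3} - 3 \left(-28\right)^{2}\right) + 2636} = \sqrt{\left(-4 - 28 - 21952 - 2352\right) + 2636} = \sqrt{-24336 + 2636} = \sqrt{-21700} = 10 i \sqrt{217}$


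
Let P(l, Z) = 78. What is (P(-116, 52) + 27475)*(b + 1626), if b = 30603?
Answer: 888005637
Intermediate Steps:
(P(-116, 52) + 27475)*(b + 1626) = (78 + 27475)*(30603 + 1626) = 27553*32229 = 888005637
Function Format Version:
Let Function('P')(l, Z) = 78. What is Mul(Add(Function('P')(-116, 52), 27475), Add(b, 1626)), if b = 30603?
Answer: 888005637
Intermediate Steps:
Mul(Add(Function('P')(-116, 52), 27475), Add(b, 1626)) = Mul(Add(78, 27475), Add(30603, 1626)) = Mul(27553, 32229) = 888005637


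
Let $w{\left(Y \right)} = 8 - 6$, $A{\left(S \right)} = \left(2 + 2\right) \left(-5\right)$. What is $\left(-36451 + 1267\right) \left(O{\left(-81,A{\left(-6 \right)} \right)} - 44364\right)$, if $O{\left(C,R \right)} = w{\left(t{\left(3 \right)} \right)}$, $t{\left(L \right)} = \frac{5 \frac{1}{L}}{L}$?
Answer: $1560832608$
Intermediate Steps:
$t{\left(L \right)} = \frac{5}{L^{2}}$
$A{\left(S \right)} = -20$ ($A{\left(S \right)} = 4 \left(-5\right) = -20$)
$w{\left(Y \right)} = 2$
$O{\left(C,R \right)} = 2$
$\left(-36451 + 1267\right) \left(O{\left(-81,A{\left(-6 \right)} \right)} - 44364\right) = \left(-36451 + 1267\right) \left(2 - 44364\right) = \left(-35184\right) \left(-44362\right) = 1560832608$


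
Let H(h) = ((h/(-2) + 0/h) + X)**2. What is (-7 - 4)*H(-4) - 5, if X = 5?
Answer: -544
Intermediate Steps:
H(h) = (5 - h/2)**2 (H(h) = ((h/(-2) + 0/h) + 5)**2 = ((h*(-1/2) + 0) + 5)**2 = ((-h/2 + 0) + 5)**2 = (-h/2 + 5)**2 = (5 - h/2)**2)
(-7 - 4)*H(-4) - 5 = (-7 - 4)*((-10 - 4)**2/4) - 5 = -11*(-14)**2/4 - 5 = -11*196/4 - 5 = -11*49 - 5 = -539 - 5 = -544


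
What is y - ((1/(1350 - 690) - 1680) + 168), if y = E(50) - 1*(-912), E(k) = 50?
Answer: 1632839/660 ≈ 2474.0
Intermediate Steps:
y = 962 (y = 50 - 1*(-912) = 50 + 912 = 962)
y - ((1/(1350 - 690) - 1680) + 168) = 962 - ((1/(1350 - 690) - 1680) + 168) = 962 - ((1/660 - 1680) + 168) = 962 - (-1108799/660 + 168) = 962 - 1*(-997919/660) = 962 + 997919/660 = 1632839/660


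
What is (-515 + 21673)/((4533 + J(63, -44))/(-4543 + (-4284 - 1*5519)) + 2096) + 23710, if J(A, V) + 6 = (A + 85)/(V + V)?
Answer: 15689021672146/661423195 ≈ 23720.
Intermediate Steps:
J(A, V) = -6 + (85 + A)/(2*V) (J(A, V) = -6 + (A + 85)/(V + V) = -6 + (85 + A)/((2*V)) = -6 + (85 + A)*(1/(2*V)) = -6 + (85 + A)/(2*V))
(-515 + 21673)/((4533 + J(63, -44))/(-4543 + (-4284 - 1*5519)) + 2096) + 23710 = (-515 + 21673)/((4533 + (½)*(85 + 63 - 12*(-44))/(-44))/(-4543 + (-4284 - 1*5519)) + 2096) + 23710 = 21158/((4533 + (½)*(-1/44)*(85 + 63 + 528))/(-4543 + (-4284 - 5519)) + 2096) + 23710 = 21158/((4533 + (½)*(-1/44)*676)/(-4543 - 9803) + 2096) + 23710 = 21158/((4533 - 169/22)/(-14346) + 2096) + 23710 = 21158/((99557/22)*(-1/14346) + 2096) + 23710 = 21158/(-99557/315612 + 2096) + 23710 = 21158/(661423195/315612) + 23710 = 21158*(315612/661423195) + 23710 = 6677718696/661423195 + 23710 = 15689021672146/661423195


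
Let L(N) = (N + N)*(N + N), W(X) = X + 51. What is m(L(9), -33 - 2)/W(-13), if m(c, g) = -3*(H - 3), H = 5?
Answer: -3/19 ≈ -0.15789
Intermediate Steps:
W(X) = 51 + X
L(N) = 4*N² (L(N) = (2*N)*(2*N) = 4*N²)
m(c, g) = -6 (m(c, g) = -3*(5 - 3) = -3*2 = -6)
m(L(9), -33 - 2)/W(-13) = -6/(51 - 13) = -6/38 = -6*1/38 = -3/19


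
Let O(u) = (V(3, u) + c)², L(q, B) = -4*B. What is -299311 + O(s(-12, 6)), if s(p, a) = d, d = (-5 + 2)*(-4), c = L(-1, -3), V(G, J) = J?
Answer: -298735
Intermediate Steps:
c = 12 (c = -4*(-3) = 12)
d = 12 (d = -3*(-4) = 12)
s(p, a) = 12
O(u) = (12 + u)² (O(u) = (u + 12)² = (12 + u)²)
-299311 + O(s(-12, 6)) = -299311 + (12 + 12)² = -299311 + 24² = -299311 + 576 = -298735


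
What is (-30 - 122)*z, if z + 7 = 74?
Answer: -10184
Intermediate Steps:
z = 67 (z = -7 + 74 = 67)
(-30 - 122)*z = (-30 - 122)*67 = -152*67 = -10184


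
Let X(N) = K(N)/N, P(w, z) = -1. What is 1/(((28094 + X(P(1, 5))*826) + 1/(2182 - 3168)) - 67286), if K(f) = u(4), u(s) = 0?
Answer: -986/38643313 ≈ -2.5515e-5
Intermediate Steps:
K(f) = 0
X(N) = 0 (X(N) = 0/N = 0)
1/(((28094 + X(P(1, 5))*826) + 1/(2182 - 3168)) - 67286) = 1/(((28094 + 0*826) + 1/(2182 - 3168)) - 67286) = 1/(((28094 + 0) + 1/(-986)) - 67286) = 1/((28094 - 1/986) - 67286) = 1/(27700683/986 - 67286) = 1/(-38643313/986) = -986/38643313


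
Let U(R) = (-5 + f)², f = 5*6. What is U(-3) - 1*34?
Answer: 591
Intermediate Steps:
f = 30
U(R) = 625 (U(R) = (-5 + 30)² = 25² = 625)
U(-3) - 1*34 = 625 - 1*34 = 625 - 34 = 591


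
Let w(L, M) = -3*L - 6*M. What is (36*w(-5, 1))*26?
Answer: 8424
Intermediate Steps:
w(L, M) = -6*M - 3*L
(36*w(-5, 1))*26 = (36*(-6*1 - 3*(-5)))*26 = (36*(-6 + 15))*26 = (36*9)*26 = 324*26 = 8424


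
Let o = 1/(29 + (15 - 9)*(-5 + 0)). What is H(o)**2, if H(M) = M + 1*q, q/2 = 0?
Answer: 1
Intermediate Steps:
q = 0 (q = 2*0 = 0)
o = -1 (o = 1/(29 + 6*(-5)) = 1/(29 - 30) = 1/(-1) = -1)
H(M) = M (H(M) = M + 1*0 = M + 0 = M)
H(o)**2 = (-1)**2 = 1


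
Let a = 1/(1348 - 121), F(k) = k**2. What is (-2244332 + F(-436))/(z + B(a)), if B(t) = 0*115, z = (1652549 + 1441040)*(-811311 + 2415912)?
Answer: -2054236/4963976002989 ≈ -4.1383e-7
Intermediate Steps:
z = 4963976002989 (z = 3093589*1604601 = 4963976002989)
a = 1/1227 ≈ 0.00081500
B(t) = 0
(-2244332 + F(-436))/(z + B(a)) = (-2244332 + (-436)**2)/(4963976002989 + 0) = (-2244332 + 190096)/4963976002989 = -2054236*1/4963976002989 = -2054236/4963976002989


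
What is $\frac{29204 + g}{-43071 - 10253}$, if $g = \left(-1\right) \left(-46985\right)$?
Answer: $- \frac{76189}{53324} \approx -1.4288$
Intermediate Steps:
$g = 46985$
$\frac{29204 + g}{-43071 - 10253} = \frac{29204 + 46985}{-43071 - 10253} = \frac{76189}{-53324} = 76189 \left(- \frac{1}{53324}\right) = - \frac{76189}{53324}$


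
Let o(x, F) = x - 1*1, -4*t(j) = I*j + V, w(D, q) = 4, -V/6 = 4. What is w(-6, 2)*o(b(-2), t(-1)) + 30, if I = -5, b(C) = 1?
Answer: 30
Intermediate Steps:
V = -24 (V = -6*4 = -24)
t(j) = 6 + 5*j/4 (t(j) = -(-5*j - 24)/4 = -(-24 - 5*j)/4 = 6 + 5*j/4)
o(x, F) = -1 + x (o(x, F) = x - 1 = -1 + x)
w(-6, 2)*o(b(-2), t(-1)) + 30 = 4*(-1 + 1) + 30 = 4*0 + 30 = 0 + 30 = 30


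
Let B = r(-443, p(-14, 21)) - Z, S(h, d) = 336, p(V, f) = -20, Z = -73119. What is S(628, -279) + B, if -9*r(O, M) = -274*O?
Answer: 539713/9 ≈ 59968.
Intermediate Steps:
r(O, M) = 274*O/9 (r(O, M) = -(-274)*O/9 = 274*O/9)
B = 536689/9 (B = (274/9)*(-443) - 1*(-73119) = -121382/9 + 73119 = 536689/9 ≈ 59632.)
S(628, -279) + B = 336 + 536689/9 = 539713/9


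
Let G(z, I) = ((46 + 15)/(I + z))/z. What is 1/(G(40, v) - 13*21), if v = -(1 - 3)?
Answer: -1680/458579 ≈ -0.0036635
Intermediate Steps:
v = 2 (v = -1*(-2) = 2)
G(z, I) = 61/(z*(I + z)) (G(z, I) = (61/(I + z))/z = 61/(z*(I + z)))
1/(G(40, v) - 13*21) = 1/(61/(40*(2 + 40)) - 13*21) = 1/(61*(1/40)/42 - 273) = 1/(61*(1/40)*(1/42) - 273) = 1/(61/1680 - 273) = 1/(-458579/1680) = -1680/458579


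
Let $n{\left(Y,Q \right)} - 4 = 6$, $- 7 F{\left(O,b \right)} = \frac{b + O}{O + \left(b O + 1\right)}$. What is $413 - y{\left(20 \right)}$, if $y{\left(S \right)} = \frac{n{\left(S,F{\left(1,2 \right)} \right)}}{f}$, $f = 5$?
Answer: $411$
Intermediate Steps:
$F{\left(O,b \right)} = - \frac{O + b}{7 \left(1 + O + O b\right)}$ ($F{\left(O,b \right)} = - \frac{\left(b + O\right) \frac{1}{O + \left(b O + 1\right)}}{7} = - \frac{\left(O + b\right) \frac{1}{O + \left(O b + 1\right)}}{7} = - \frac{\left(O + b\right) \frac{1}{O + \left(1 + O b\right)}}{7} = - \frac{\left(O + b\right) \frac{1}{1 + O + O b}}{7} = - \frac{\frac{1}{1 + O + O b} \left(O + b\right)}{7} = - \frac{O + b}{7 \left(1 + O + O b\right)}$)
$n{\left(Y,Q \right)} = 10$ ($n{\left(Y,Q \right)} = 4 + 6 = 10$)
$y{\left(S \right)} = 2$ ($y{\left(S \right)} = \frac{10}{5} = 10 \cdot \frac{1}{5} = 2$)
$413 - y{\left(20 \right)} = 413 - 2 = 411$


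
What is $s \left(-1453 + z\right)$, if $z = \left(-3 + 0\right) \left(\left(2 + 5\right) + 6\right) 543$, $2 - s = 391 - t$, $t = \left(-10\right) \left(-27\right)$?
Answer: $2692970$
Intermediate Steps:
$t = 270$
$s = -119$ ($s = 2 - \left(391 - 270\right) = 2 - 121 = -119$)
$z = -21177$ ($z = - 3 \left(7 + 6\right) 543 = \left(-3\right) 13 \cdot 543 = \left(-39\right) 543 = -21177$)
$s \left(-1453 + z\right) = - 119 \left(-1453 - 21177\right) = \left(-119\right) \left(-22630\right) = 2692970$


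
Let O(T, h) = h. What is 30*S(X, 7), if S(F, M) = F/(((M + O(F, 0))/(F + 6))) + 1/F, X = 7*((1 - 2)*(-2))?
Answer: 8415/7 ≈ 1202.1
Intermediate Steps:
X = 14 (X = 7*(-1*(-2)) = 7*2 = 14)
S(F, M) = 1/F + F*(6 + F)/M (S(F, M) = F/(((M + 0)/(F + 6))) + 1/F = F/((M/(6 + F))) + 1/F = F*((6 + F)/M) + 1/F = F*(6 + F)/M + 1/F = 1/F + F*(6 + F)/M)
30*S(X, 7) = 30*((7 + 14³ + 6*14²)/(14*7)) = 30*((1/14)*(⅐)*(7 + 2744 + 6*196)) = 30*((1/14)*(⅐)*(7 + 2744 + 1176)) = 30*((1/14)*(⅐)*3927) = 30*(561/14) = 8415/7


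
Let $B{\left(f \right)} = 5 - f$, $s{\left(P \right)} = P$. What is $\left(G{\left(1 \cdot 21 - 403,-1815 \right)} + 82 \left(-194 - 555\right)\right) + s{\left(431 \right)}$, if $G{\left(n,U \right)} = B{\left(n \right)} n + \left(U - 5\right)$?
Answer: $-210641$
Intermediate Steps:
$G{\left(n,U \right)} = -5 + U + n \left(5 - n\right)$ ($G{\left(n,U \right)} = \left(5 - n\right) n + \left(U - 5\right) = n \left(5 - n\right) + \left(U - 5\right) = n \left(5 - n\right) + \left(-5 + U\right) = -5 + U + n \left(5 - n\right)$)
$\left(G{\left(1 \cdot 21 - 403,-1815 \right)} + 82 \left(-194 - 555\right)\right) + s{\left(431 \right)} = \left(\left(-5 - 1815 - \left(1 \cdot 21 - 403\right) \left(-5 + \left(1 \cdot 21 - 403\right)\right)\right) + 82 \left(-194 - 555\right)\right) + 431 = \left(\left(-5 - 1815 - \left(21 - 403\right) \left(-5 + \left(21 - 403\right)\right)\right) + 82 \left(-749\right)\right) + 431 = \left(\left(-5 - 1815 - - 382 \left(-5 - 382\right)\right) - 61418\right) + 431 = \left(\left(-5 - 1815 - \left(-382\right) \left(-387\right)\right) - 61418\right) + 431 = \left(\left(-5 - 1815 - 147834\right) - 61418\right) + 431 = \left(-149654 - 61418\right) + 431 = -211072 + 431 = -210641$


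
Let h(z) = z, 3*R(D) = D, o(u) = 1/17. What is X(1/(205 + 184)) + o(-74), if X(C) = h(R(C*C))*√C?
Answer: 1/17 + √389/176591607 ≈ 0.058824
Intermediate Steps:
o(u) = 1/17
R(D) = D/3
X(C) = C^(5/2)/3 (X(C) = ((C*C)/3)*√C = (C²/3)*√C = C^(5/2)/3)
X(1/(205 + 184)) + o(-74) = (1/(205 + 184))^(5/2)/3 + 1/17 = (1/389)^(5/2)/3 + 1/17 = (√389/58863869)/3 + 1/17 = √389/176591607 + 1/17 = 1/17 + √389/176591607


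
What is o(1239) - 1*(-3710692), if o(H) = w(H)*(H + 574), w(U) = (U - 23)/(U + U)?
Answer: 656949956/177 ≈ 3.7116e+6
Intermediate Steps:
w(U) = (-23 + U)/(2*U) (w(U) = (-23 + U)/((2*U)) = (-23 + U)*(1/(2*U)) = (-23 + U)/(2*U))
o(H) = (-23 + H)*(574 + H)/(2*H) (o(H) = ((-23 + H)/(2*H))*(H + 574) = ((-23 + H)/(2*H))*(574 + H) = (-23 + H)*(574 + H)/(2*H))
o(1239) - 1*(-3710692) = (1/2)*(-23 + 1239)*(574 + 1239)/1239 - 1*(-3710692) = (1/2)*(1/1239)*1216*1813 + 3710692 = 157472/177 + 3710692 = 656949956/177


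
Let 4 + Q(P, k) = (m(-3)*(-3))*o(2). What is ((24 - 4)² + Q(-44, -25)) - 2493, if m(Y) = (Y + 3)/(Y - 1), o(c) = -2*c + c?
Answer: -2097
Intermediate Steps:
o(c) = -c
m(Y) = (3 + Y)/(-1 + Y)
Q(P, k) = -4 (Q(P, k) = -4 + (((3 - 3)/(-1 - 3))*(-3))*(-1*2) = -4 + ((0/(-4))*(-3))*(-2) = -4 + (-¼*0*(-3))*(-2) = -4 + (0*(-3))*(-2) = -4 + 0*(-2) = -4 + 0 = -4)
((24 - 4)² + Q(-44, -25)) - 2493 = ((24 - 4)² - 4) - 2493 = (20² - 4) - 2493 = (400 - 4) - 2493 = 396 - 2493 = -2097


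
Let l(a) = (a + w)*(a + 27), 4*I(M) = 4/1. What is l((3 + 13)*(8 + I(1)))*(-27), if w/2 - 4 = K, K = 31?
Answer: -988038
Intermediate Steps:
I(M) = 1 (I(M) = (4/1)/4 = (4*1)/4 = (1/4)*4 = 1)
w = 70 (w = 8 + 2*31 = 8 + 62 = 70)
l(a) = (27 + a)*(70 + a) (l(a) = (a + 70)*(a + 27) = (70 + a)*(27 + a) = (27 + a)*(70 + a))
l((3 + 13)*(8 + I(1)))*(-27) = (1890 + ((3 + 13)*(8 + 1))**2 + 97*((3 + 13)*(8 + 1)))*(-27) = (1890 + (16*9)**2 + 97*(16*9))*(-27) = (1890 + 144**2 + 97*144)*(-27) = (1890 + 20736 + 13968)*(-27) = 36594*(-27) = -988038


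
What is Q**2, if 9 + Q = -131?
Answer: 19600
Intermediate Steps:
Q = -140 (Q = -9 - 131 = -140)
Q**2 = (-140)**2 = 19600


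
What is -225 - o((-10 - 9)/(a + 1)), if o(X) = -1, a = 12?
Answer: -224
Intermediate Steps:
-225 - o((-10 - 9)/(a + 1)) = -225 - 1*(-1) = -225 + 1 = -224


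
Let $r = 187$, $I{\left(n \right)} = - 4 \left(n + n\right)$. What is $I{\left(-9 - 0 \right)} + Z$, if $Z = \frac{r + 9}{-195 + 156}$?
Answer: $\frac{2612}{39} \approx 66.974$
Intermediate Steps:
$I{\left(n \right)} = - 8 n$ ($I{\left(n \right)} = - 4 \cdot 2 n = - 8 n$)
$Z = - \frac{196}{39}$ ($Z = \frac{187 + 9}{-195 + 156} = \frac{196}{-39} = 196 \left(- \frac{1}{39}\right) = - \frac{196}{39} \approx -5.0256$)
$I{\left(-9 - 0 \right)} + Z = - 8 \left(-9 - 0\right) - \frac{196}{39} = - 8 \left(-9 + 0\right) - \frac{196}{39} = \left(-8\right) \left(-9\right) - \frac{196}{39} = 72 - \frac{196}{39} = \frac{2612}{39}$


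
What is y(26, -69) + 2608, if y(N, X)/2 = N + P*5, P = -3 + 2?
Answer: 2650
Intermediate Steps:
P = -1
y(N, X) = -10 + 2*N (y(N, X) = 2*(N - 1*5) = 2*(N - 5) = 2*(-5 + N) = -10 + 2*N)
y(26, -69) + 2608 = (-10 + 2*26) + 2608 = (-10 + 52) + 2608 = 42 + 2608 = 2650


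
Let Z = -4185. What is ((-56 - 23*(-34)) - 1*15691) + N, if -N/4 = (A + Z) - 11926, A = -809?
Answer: 52715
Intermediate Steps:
N = 67680 (N = -4*((-809 - 4185) - 11926) = -4*(-4994 - 11926) = -4*(-16920) = 67680)
((-56 - 23*(-34)) - 1*15691) + N = ((-56 - 23*(-34)) - 1*15691) + 67680 = ((-56 + 782) - 15691) + 67680 = (726 - 15691) + 67680 = -14965 + 67680 = 52715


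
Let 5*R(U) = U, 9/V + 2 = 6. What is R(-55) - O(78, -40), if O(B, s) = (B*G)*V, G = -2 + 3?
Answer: -373/2 ≈ -186.50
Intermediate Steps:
V = 9/4 (V = 9/(-2 + 6) = 9/4 ≈ 2.2500)
G = 1
R(U) = U/5
O(B, s) = 9*B/4 (O(B, s) = (B*1)*(9/4) = B*(9/4) = 9*B/4)
R(-55) - O(78, -40) = (⅕)*(-55) - 9*78/4 = -11 - 1*351/2 = -11 - 351/2 = -373/2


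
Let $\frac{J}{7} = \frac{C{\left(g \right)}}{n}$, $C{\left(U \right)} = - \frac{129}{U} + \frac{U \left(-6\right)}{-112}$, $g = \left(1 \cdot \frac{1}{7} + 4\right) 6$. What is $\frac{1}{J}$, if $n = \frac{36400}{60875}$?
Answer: $- \frac{1182272}{53397115} \approx -0.022141$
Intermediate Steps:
$g = \frac{174}{7}$ ($g = \left(1 \cdot \frac{1}{7} + 4\right) 6 = \left(\frac{1}{7} + 4\right) 6 = \frac{29}{7} \cdot 6 = \frac{174}{7} \approx 24.857$)
$C{\left(U \right)} = - \frac{129}{U} + \frac{3 U}{56}$ ($C{\left(U \right)} = - \frac{129}{U} + - 6 U \left(- \frac{1}{112}\right) = - \frac{129}{U} + \frac{3 U}{56}$)
$n = \frac{1456}{2435}$ ($n = 36400 \cdot \frac{1}{60875} = \frac{1456}{2435} \approx 0.59795$)
$J = - \frac{53397115}{1182272}$ ($J = 7 \frac{- \frac{129}{\frac{174}{7}} + \frac{3}{56} \cdot \frac{174}{7}}{\frac{1456}{2435}} = 7 \left(\left(-129\right) \frac{7}{174} + \frac{261}{196}\right) \frac{2435}{1456} = 7 \left(- \frac{301}{58} + \frac{261}{196}\right) \frac{2435}{1456} = 7 \left(\left(- \frac{21929}{5684}\right) \frac{2435}{1456}\right) = 7 \left(- \frac{53397115}{8275904}\right) = - \frac{53397115}{1182272} \approx -45.165$)
$\frac{1}{J} = \frac{1}{- \frac{53397115}{1182272}} = - \frac{1182272}{53397115}$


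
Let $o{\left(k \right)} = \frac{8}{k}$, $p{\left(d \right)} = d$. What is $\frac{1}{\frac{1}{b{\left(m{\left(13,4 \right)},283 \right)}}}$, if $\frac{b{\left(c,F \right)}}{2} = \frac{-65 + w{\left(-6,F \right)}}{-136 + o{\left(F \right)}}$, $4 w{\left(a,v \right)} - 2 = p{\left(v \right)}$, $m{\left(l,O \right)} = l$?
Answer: $- \frac{1415}{15392} \approx -0.091931$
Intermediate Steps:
$w{\left(a,v \right)} = \frac{1}{2} + \frac{v}{4}$
$b{\left(c,F \right)} = \frac{2 \left(- \frac{129}{2} + \frac{F}{4}\right)}{-136 + \frac{8}{F}}$ ($b{\left(c,F \right)} = 2 \frac{-65 + \left(\frac{1}{2} + \frac{F}{4}\right)}{-136 + \frac{8}{F}} = 2 \frac{- \frac{129}{2} + \frac{F}{4}}{-136 + \frac{8}{F}} = \frac{2 \left(- \frac{129}{2} + \frac{F}{4}\right)}{-136 + \frac{8}{F}}$)
$\frac{1}{\frac{1}{b{\left(m{\left(13,4 \right)},283 \right)}}} = \frac{1}{\frac{1}{\frac{1}{16} \cdot 283 \frac{1}{-1 + 17 \cdot 283} \left(258 - 283\right)}} = \frac{1}{\frac{1}{\frac{1}{16} \cdot 283 \frac{1}{-1 + 4811} \left(258 - 283\right)}} = \frac{1}{\frac{1}{\frac{1}{16} \cdot 283 \cdot \frac{1}{4810} \left(-25\right)}} = \frac{1}{\frac{1}{- \frac{1415}{15392}}} = \frac{1}{- \frac{15392}{1415}} = - \frac{1415}{15392}$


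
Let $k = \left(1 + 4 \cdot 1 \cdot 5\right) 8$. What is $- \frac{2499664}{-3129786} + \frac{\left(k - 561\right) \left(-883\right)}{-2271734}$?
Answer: $\frac{2296238244721}{3555020634462} \approx 0.64591$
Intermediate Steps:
$k = 168$ ($k = \left(1 + 4 \cdot 5\right) 8 = \left(1 + 20\right) 8 = 21 \cdot 8 = 168$)
$- \frac{2499664}{-3129786} + \frac{\left(k - 561\right) \left(-883\right)}{-2271734} = - \frac{2499664}{-3129786} + \frac{\left(168 - 561\right) \left(-883\right)}{-2271734} = \left(-2499664\right) \left(- \frac{1}{3129786}\right) + \left(-393\right) \left(-883\right) \left(- \frac{1}{2271734}\right) = \frac{1249832}{1564893} + 347019 \left(- \frac{1}{2271734}\right) = \frac{1249832}{1564893} - \frac{347019}{2271734} = \frac{2296238244721}{3555020634462}$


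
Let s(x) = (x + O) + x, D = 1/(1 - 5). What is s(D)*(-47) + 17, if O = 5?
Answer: -389/2 ≈ -194.50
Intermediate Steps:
D = -1/4 (D = 1/(-4) = -1/4 ≈ -0.25000)
s(x) = 5 + 2*x (s(x) = (x + 5) + x = (5 + x) + x = 5 + 2*x)
s(D)*(-47) + 17 = (5 + 2*(-1/4))*(-47) + 17 = (5 - 1/2)*(-47) + 17 = (9/2)*(-47) + 17 = -423/2 + 17 = -389/2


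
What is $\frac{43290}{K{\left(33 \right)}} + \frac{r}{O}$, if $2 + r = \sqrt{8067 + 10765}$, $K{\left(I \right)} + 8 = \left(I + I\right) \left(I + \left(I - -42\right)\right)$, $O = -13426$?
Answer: $\frac{29061289}{4779656} - \frac{2 \sqrt{1177}}{6713} \approx 6.07$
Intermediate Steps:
$K{\left(I \right)} = -8 + 2 I \left(42 + 2 I\right)$ ($K{\left(I \right)} = -8 + \left(I + I\right) \left(I + \left(I - -42\right)\right) = -8 + 2 I \left(I + \left(I + 42\right)\right) = -8 + 2 I \left(I + \left(42 + I\right)\right) = -8 + 2 I \left(42 + 2 I\right)$)
$r = -2 + 4 \sqrt{1177}$ ($r = -2 + \sqrt{8067 + 10765} = -2 + \sqrt{18832} = -2 + 4 \sqrt{1177} \approx 135.23$)
$\frac{43290}{K{\left(33 \right)}} + \frac{r}{O} = \frac{43290}{-8 + 4 \cdot 33^{2} + 84 \cdot 33} + \frac{-2 + 4 \sqrt{1177}}{-13426} = \frac{43290}{-8 + 4 \cdot 1089 + 2772} + \left(-2 + 4 \sqrt{1177}\right) \left(- \frac{1}{13426}\right) = \frac{43290}{-8 + 4356 + 2772} + \left(\frac{1}{6713} - \frac{2 \sqrt{1177}}{6713}\right) = \frac{43290}{7120} + \left(\frac{1}{6713} - \frac{2 \sqrt{1177}}{6713}\right) = 43290 \cdot \frac{1}{7120} + \left(\frac{1}{6713} - \frac{2 \sqrt{1177}}{6713}\right) = \frac{4329}{712} + \left(\frac{1}{6713} - \frac{2 \sqrt{1177}}{6713}\right) = \frac{29061289}{4779656} - \frac{2 \sqrt{1177}}{6713}$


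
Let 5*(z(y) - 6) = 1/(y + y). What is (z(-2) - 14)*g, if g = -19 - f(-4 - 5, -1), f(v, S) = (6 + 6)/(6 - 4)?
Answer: 805/4 ≈ 201.25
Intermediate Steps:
f(v, S) = 6 (f(v, S) = 12/2 = 12*(½) = 6)
z(y) = 6 + 1/(10*y) (z(y) = 6 + 1/(5*(y + y)) = 6 + 1/(5*((2*y))) = 6 + (1/(2*y))/5 = 6 + 1/(10*y))
g = -25 (g = -19 - 1*6 = -19 - 6 = -25)
(z(-2) - 14)*g = ((6 + (⅒)/(-2)) - 14)*(-25) = ((6 + (⅒)*(-½)) - 14)*(-25) = ((6 - 1/20) - 14)*(-25) = (119/20 - 14)*(-25) = -161/20*(-25) = 805/4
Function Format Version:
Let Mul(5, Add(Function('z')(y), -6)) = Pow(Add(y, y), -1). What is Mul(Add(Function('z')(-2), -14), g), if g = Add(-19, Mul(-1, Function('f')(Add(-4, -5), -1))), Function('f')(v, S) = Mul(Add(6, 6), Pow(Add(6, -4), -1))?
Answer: Rational(805, 4) ≈ 201.25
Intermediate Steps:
Function('f')(v, S) = 6 (Function('f')(v, S) = Mul(12, Pow(2, -1)) = Mul(12, Rational(1, 2)) = 6)
Function('z')(y) = Add(6, Mul(Rational(1, 10), Pow(y, -1))) (Function('z')(y) = Add(6, Mul(Rational(1, 5), Pow(Add(y, y), -1))) = Add(6, Mul(Rational(1, 5), Pow(Mul(2, y), -1))) = Add(6, Mul(Rational(1, 5), Mul(Rational(1, 2), Pow(y, -1)))) = Add(6, Mul(Rational(1, 10), Pow(y, -1))))
g = -25 (g = Add(-19, Mul(-1, 6)) = Add(-19, -6) = -25)
Mul(Add(Function('z')(-2), -14), g) = Mul(Add(Add(6, Mul(Rational(1, 10), Pow(-2, -1))), -14), -25) = Mul(Add(Add(6, Mul(Rational(1, 10), Rational(-1, 2))), -14), -25) = Mul(Add(Add(6, Rational(-1, 20)), -14), -25) = Mul(Add(Rational(119, 20), -14), -25) = Mul(Rational(-161, 20), -25) = Rational(805, 4)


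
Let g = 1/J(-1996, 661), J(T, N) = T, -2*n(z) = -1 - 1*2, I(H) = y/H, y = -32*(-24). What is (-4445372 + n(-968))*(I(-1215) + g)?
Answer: 4546556023321/1616760 ≈ 2.8121e+6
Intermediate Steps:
y = 768
I(H) = 768/H
n(z) = 3/2 (n(z) = -(-1 - 1*2)/2 = -(-1 - 2)/2 = -½*(-3) = 3/2)
g = -1/1996 (g = 1/(-1996) = -1/1996 ≈ -0.00050100)
(-4445372 + n(-968))*(I(-1215) + g) = (-4445372 + 3/2)*(768/(-1215) - 1/1996) = -8890741*(768*(-1/1215) - 1/1996)/2 = -8890741*(-256/405 - 1/1996)/2 = -8890741/2*(-511381/808380) = 4546556023321/1616760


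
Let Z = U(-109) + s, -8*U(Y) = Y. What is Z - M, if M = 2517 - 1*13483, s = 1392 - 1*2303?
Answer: 80549/8 ≈ 10069.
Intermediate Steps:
U(Y) = -Y/8
s = -911 (s = 1392 - 2303 = -911)
M = -10966 (M = 2517 - 13483 = -10966)
Z = -7179/8 (Z = -1/8*(-109) - 911 = 109/8 - 911 = -7179/8 ≈ -897.38)
Z - M = -7179/8 - 1*(-10966) = -7179/8 + 10966 = 80549/8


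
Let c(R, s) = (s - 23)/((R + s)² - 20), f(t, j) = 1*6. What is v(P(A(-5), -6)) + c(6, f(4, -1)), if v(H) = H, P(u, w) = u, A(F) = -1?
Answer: -141/124 ≈ -1.1371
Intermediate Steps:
f(t, j) = 6
c(R, s) = (-23 + s)/(-20 + (R + s)²)
v(P(A(-5), -6)) + c(6, f(4, -1)) = -1 + (-23 + 6)/(-20 + (6 + 6)²) = -1 - 17/(-20 + 12²) = -1 - 17/(-20 + 144) = -1 - 17/124 = -141/124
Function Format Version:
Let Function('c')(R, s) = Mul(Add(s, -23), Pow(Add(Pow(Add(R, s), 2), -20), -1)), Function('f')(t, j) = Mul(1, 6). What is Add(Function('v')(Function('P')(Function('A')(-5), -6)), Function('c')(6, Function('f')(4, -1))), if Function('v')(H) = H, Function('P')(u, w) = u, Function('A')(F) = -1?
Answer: Rational(-141, 124) ≈ -1.1371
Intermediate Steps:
Function('f')(t, j) = 6
Function('c')(R, s) = Mul(Pow(Add(-20, Pow(Add(R, s), 2)), -1), Add(-23, s)) (Function('c')(R, s) = Mul(Add(-23, s), Pow(Add(-20, Pow(Add(R, s), 2)), -1)) = Mul(Pow(Add(-20, Pow(Add(R, s), 2)), -1), Add(-23, s)))
Add(Function('v')(Function('P')(Function('A')(-5), -6)), Function('c')(6, Function('f')(4, -1))) = Add(-1, Mul(Pow(Add(-20, Pow(Add(6, 6), 2)), -1), Add(-23, 6))) = Add(-1, Mul(Pow(Add(-20, Pow(12, 2)), -1), -17)) = Add(-1, Mul(Pow(Add(-20, 144), -1), -17)) = Add(-1, Mul(Pow(124, -1), -17)) = Add(-1, Mul(Rational(1, 124), -17)) = Add(-1, Rational(-17, 124)) = Rational(-141, 124)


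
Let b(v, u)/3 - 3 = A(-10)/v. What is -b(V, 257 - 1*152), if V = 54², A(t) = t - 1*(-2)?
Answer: -2185/243 ≈ -8.9918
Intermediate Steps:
A(t) = 2 + t (A(t) = t + 2 = 2 + t)
V = 2916
b(v, u) = 9 - 24/v (b(v, u) = 9 + 3*((2 - 10)/v) = 9 + 3*(-8/v) = 9 - 24/v)
-b(V, 257 - 1*152) = -(9 - 24/2916) = -(9 - 24*1/2916) = -(9 - 2/243) = -1*2185/243 = -2185/243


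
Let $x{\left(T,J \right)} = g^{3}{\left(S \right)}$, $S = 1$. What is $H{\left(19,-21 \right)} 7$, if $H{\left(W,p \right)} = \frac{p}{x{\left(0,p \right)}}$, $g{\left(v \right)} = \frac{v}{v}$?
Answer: $-147$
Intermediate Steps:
$g{\left(v \right)} = 1$
$x{\left(T,J \right)} = 1$ ($x{\left(T,J \right)} = 1^{3} = 1$)
$H{\left(W,p \right)} = p$ ($H{\left(W,p \right)} = \frac{p}{1} = p 1 = p$)
$H{\left(19,-21 \right)} 7 = \left(-21\right) 7 = -147$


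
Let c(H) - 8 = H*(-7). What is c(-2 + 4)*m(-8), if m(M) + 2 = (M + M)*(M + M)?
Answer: -1524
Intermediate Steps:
c(H) = 8 - 7*H (c(H) = 8 + H*(-7) = 8 - 7*H)
m(M) = -2 + 4*M² (m(M) = -2 + (M + M)*(M + M) = -2 + (2*M)*(2*M) = -2 + 4*M²)
c(-2 + 4)*m(-8) = (8 - 7*(-2 + 4))*(-2 + 4*(-8)²) = (8 - 7*2)*(-2 + 4*64) = (8 - 14)*(-2 + 256) = -6*254 = -1524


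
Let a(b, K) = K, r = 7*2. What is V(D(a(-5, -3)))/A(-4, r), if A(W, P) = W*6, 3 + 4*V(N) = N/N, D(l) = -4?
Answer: 1/48 ≈ 0.020833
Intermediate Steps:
r = 14
V(N) = -½ (V(N) = -¾ + (N/N)/4 = -¾ + (¼)*1 = -¾ + ¼ = -½)
A(W, P) = 6*W
V(D(a(-5, -3)))/A(-4, r) = -1/(2*(6*(-4))) = -½/(-24) = -½*(-1/24) = 1/48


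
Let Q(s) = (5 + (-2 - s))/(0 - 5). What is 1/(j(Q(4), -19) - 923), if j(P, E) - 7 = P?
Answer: -5/4579 ≈ -0.0010919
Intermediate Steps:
Q(s) = -3/5 + s/5 (Q(s) = (3 - s)/(-5) = (3 - s)*(-1/5) = -3/5 + s/5)
j(P, E) = 7 + P
1/(j(Q(4), -19) - 923) = 1/((7 + (-3/5 + (1/5)*4)) - 923) = 1/((7 + (-3/5 + 4/5)) - 923) = 1/((7 + 1/5) - 923) = 1/(36/5 - 923) = 1/(-4579/5) = -5/4579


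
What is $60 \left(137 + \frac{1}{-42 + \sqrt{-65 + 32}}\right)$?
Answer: $\frac{4922940}{599} - \frac{20 i \sqrt{33}}{599} \approx 8218.6 - 0.19181 i$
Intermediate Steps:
$60 \left(137 + \frac{1}{-42 + \sqrt{-65 + 32}}\right) = 60 \left(137 + \frac{1}{-42 + \sqrt{-33}}\right) = 60 \left(137 + \frac{1}{-42 + i \sqrt{33}}\right) = 8220 + \frac{60}{-42 + i \sqrt{33}}$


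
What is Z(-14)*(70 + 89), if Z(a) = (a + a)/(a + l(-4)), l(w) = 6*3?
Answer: -1113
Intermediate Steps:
l(w) = 18
Z(a) = 2*a/(18 + a) (Z(a) = (a + a)/(a + 18) = (2*a)/(18 + a) = 2*a/(18 + a))
Z(-14)*(70 + 89) = (2*(-14)/(18 - 14))*(70 + 89) = (2*(-14)/4)*159 = (2*(-14)*(¼))*159 = -7*159 = -1113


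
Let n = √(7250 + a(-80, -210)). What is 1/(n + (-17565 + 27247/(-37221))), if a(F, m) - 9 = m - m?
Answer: -3476516437536/61066119487303675 - 1385402841*√7259/427462836411125725 ≈ -5.7206e-5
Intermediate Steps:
a(F, m) = 9 (a(F, m) = 9 + (m - m) = 9 + 0 = 9)
n = √7259 (n = √(7250 + 9) = √7259 ≈ 85.200)
1/(n + (-17565 + 27247/(-37221))) = 1/(√7259 + (-17565 + 27247/(-37221))) = 1/(√7259 + (-17565 + 27247*(-1/37221))) = 1/(√7259 + (-17565 - 27247/37221)) = 1/(√7259 - 653814112/37221) = 1/(-653814112/37221 + √7259)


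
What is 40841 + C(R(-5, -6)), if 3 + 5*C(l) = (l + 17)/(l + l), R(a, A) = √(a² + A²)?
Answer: 81681/2 + 17*√61/610 ≈ 40841.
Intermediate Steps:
R(a, A) = √(A² + a²)
C(l) = -⅗ + (17 + l)/(10*l) (C(l) = -⅗ + ((l + 17)/(l + l))/5 = -⅗ + ((17 + l)/((2*l)))/5 = -⅗ + ((17 + l)*(1/(2*l)))/5 = -⅗ + ((17 + l)/(2*l))/5 = -⅗ + (17 + l)/(10*l))
40841 + C(R(-5, -6)) = 40841 + (17 - 5*√((-6)² + (-5)²))/(10*(√((-6)² + (-5)²))) = 40841 + (17 - 5*√(36 + 25))/(10*(√(36 + 25))) = 40841 + (17 - 5*√61)/(10*(√61)) = 40841 + (√61/61)*(17 - 5*√61)/10 = 40841 + √61*(17 - 5*√61)/610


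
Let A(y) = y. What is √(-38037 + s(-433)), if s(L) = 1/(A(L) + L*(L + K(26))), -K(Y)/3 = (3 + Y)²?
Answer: I*√62272603006773810/1279515 ≈ 195.03*I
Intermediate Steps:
K(Y) = -3*(3 + Y)²
s(L) = 1/(L + L*(-2523 + L)) (s(L) = 1/(L + L*(L - 3*(3 + 26)²)) = 1/(L + L*(L - 3*29²)) = 1/(L + L*(L - 3*841)) = 1/(L + L*(L - 2523)) = 1/(L + L*(-2523 + L)))
√(-38037 + s(-433)) = √(-38037 + 1/((-433)*(-2522 - 433))) = √(-38037 - 1/433/(-2955)) = √(-38037 - 1/433*(-1/2955)) = √(-38037 + 1/1279515) = √(-48668912054/1279515) = I*√62272603006773810/1279515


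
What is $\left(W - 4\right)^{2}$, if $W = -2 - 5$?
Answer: $121$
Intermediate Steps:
$W = -7$ ($W = -2 - 5 = -7$)
$\left(W - 4\right)^{2} = \left(-7 - 4\right)^{2} = \left(-11\right)^{2} = 121$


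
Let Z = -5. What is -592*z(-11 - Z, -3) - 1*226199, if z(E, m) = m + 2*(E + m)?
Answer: -213767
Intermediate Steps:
z(E, m) = 2*E + 3*m (z(E, m) = m + (2*E + 2*m) = 2*E + 3*m)
-592*z(-11 - Z, -3) - 1*226199 = -592*(2*(-11 - 1*(-5)) + 3*(-3)) - 1*226199 = -592*(2*(-11 + 5) - 9) - 226199 = -592*(2*(-6) - 9) - 226199 = -592*(-12 - 9) - 226199 = -592*(-21) - 226199 = 12432 - 226199 = -213767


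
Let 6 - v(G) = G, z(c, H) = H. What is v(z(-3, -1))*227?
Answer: 1589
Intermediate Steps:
v(G) = 6 - G
v(z(-3, -1))*227 = (6 - 1*(-1))*227 = (6 + 1)*227 = 7*227 = 1589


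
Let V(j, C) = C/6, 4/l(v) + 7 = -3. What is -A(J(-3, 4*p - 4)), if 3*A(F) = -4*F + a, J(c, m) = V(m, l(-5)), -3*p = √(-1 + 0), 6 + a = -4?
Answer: 146/45 ≈ 3.2444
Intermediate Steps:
a = -10 (a = -6 - 4 = -10)
l(v) = -⅖ (l(v) = 4/(-7 - 3) = 4/(-10) = 4*(-⅒) = -⅖)
V(j, C) = C/6 (V(j, C) = C*(⅙) = C/6)
p = -I/3 (p = -√(-1 + 0)/3 = -I/3 ≈ -0.33333*I)
J(c, m) = -1/15 (J(c, m) = (⅙)*(-⅖) = -1/15)
A(F) = -10/3 - 4*F/3 (A(F) = (-4*F - 10)/3 = (-10 - 4*F)/3 = -10/3 - 4*F/3)
-A(J(-3, 4*p - 4)) = -(-10/3 - 4/3*(-1/15)) = -(-10/3 + 4/45) = -1*(-146/45) = 146/45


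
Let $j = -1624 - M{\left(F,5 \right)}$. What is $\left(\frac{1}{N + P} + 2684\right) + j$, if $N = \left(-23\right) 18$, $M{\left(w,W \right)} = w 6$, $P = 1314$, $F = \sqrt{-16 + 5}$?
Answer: $\frac{954001}{900} - 6 i \sqrt{11} \approx 1060.0 - 19.9 i$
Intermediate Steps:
$F = i \sqrt{11}$ ($F = \sqrt{-11} = i \sqrt{11} \approx 3.3166 i$)
$M{\left(w,W \right)} = 6 w$
$N = -414$
$j = -1624 - 6 i \sqrt{11} \approx -1624.0 - 19.9 i$
$\left(\frac{1}{N + P} + 2684\right) + j = \left(\frac{1}{-414 + 1314} + 2684\right) - \left(1624 + 6 i \sqrt{11}\right) = \left(\frac{1}{900} + 2684\right) - \left(1624 + 6 i \sqrt{11}\right) = \frac{2415601}{900} - \left(1624 + 6 i \sqrt{11}\right) = \frac{954001}{900} - 6 i \sqrt{11}$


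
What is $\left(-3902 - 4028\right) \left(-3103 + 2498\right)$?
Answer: $4797650$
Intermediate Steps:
$\left(-3902 - 4028\right) \left(-3103 + 2498\right) = \left(-7930\right) \left(-605\right) = 4797650$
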